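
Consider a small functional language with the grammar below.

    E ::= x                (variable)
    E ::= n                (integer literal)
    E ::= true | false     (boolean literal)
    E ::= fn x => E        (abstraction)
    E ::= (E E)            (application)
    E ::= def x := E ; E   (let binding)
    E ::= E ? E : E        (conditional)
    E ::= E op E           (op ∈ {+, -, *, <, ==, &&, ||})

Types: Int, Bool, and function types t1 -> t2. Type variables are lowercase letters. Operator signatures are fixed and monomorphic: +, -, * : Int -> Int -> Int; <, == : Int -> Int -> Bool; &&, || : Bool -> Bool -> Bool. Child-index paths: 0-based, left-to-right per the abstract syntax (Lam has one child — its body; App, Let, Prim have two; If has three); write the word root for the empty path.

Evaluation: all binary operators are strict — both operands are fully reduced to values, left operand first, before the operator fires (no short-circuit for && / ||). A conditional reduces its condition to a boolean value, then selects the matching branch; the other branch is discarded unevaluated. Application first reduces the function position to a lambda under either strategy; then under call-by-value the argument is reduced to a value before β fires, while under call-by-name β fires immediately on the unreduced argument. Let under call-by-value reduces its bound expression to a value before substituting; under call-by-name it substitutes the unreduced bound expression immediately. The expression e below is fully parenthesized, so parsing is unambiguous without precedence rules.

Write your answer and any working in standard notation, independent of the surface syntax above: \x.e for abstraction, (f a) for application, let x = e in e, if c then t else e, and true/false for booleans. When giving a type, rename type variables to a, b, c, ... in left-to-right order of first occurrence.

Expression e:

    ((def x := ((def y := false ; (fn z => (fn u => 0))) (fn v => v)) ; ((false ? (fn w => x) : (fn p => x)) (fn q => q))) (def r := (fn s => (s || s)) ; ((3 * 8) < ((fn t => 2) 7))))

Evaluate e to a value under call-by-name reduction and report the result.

Answer: 0

Derivation:
step 0: ((let x = ((let y = false in (\z.(\u.0))) (\v.v)) in ((if false then (\w.x) else (\p.x)) (\q.q))) (let r = (\s.(s || s)) in ((3 * 8) < ((\t.2) 7))))
step 1: [let@0] (((if false then (\w.((let y = false in (\z.(\u.0))) (\v.v))) else (\p.((let y = false in (\z.(\u.0))) (\v.v)))) (\q.q)) (let r = (\s.(s || s)) in ((3 * 8) < ((\t.2) 7))))
step 2: [if@0.0] (((\p.((let y = false in (\z.(\u.0))) (\v.v))) (\q.q)) (let r = (\s.(s || s)) in ((3 * 8) < ((\t.2) 7))))
step 3: [beta@0] (((let y = false in (\z.(\u.0))) (\v.v)) (let r = (\s.(s || s)) in ((3 * 8) < ((\t.2) 7))))
step 4: [let@0.0] (((\z.(\u.0)) (\v.v)) (let r = (\s.(s || s)) in ((3 * 8) < ((\t.2) 7))))
step 5: [beta@0] ((\u.0) (let r = (\s.(s || s)) in ((3 * 8) < ((\t.2) 7))))
step 6: [beta@root] 0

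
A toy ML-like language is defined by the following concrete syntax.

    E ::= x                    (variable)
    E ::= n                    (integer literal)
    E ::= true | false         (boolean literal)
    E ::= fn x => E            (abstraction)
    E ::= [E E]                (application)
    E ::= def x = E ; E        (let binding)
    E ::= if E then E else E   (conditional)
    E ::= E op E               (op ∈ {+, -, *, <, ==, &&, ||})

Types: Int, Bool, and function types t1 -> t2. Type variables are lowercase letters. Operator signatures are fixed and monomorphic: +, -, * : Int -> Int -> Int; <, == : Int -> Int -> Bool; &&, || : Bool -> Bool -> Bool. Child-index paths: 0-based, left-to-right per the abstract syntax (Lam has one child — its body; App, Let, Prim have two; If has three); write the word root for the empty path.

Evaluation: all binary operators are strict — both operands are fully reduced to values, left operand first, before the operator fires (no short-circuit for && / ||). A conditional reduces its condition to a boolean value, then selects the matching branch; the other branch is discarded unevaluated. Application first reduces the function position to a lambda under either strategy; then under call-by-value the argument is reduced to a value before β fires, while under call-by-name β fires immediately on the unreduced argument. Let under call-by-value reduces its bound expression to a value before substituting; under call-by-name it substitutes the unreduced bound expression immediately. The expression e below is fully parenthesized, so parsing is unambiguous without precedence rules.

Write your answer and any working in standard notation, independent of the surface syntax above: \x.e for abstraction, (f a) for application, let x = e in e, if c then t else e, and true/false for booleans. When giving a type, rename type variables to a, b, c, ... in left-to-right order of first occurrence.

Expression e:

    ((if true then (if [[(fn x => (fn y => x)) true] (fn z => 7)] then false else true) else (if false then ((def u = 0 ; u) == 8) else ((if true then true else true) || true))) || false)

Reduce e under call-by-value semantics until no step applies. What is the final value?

Working:
step 0: ((if true then (if (((\x.(\y.x)) true) (\z.7)) then false else true) else (if false then ((let u = 0 in u) == 8) else ((if true then true else true) || true))) || false)
step 1: [if@0] ((if (((\x.(\y.x)) true) (\z.7)) then false else true) || false)
step 2: [beta@0.0.0] ((if ((\y.true) (\z.7)) then false else true) || false)
step 3: [beta@0.0] ((if true then false else true) || false)
step 4: [if@0] (false || false)
step 5: [delta@root] false

Answer: false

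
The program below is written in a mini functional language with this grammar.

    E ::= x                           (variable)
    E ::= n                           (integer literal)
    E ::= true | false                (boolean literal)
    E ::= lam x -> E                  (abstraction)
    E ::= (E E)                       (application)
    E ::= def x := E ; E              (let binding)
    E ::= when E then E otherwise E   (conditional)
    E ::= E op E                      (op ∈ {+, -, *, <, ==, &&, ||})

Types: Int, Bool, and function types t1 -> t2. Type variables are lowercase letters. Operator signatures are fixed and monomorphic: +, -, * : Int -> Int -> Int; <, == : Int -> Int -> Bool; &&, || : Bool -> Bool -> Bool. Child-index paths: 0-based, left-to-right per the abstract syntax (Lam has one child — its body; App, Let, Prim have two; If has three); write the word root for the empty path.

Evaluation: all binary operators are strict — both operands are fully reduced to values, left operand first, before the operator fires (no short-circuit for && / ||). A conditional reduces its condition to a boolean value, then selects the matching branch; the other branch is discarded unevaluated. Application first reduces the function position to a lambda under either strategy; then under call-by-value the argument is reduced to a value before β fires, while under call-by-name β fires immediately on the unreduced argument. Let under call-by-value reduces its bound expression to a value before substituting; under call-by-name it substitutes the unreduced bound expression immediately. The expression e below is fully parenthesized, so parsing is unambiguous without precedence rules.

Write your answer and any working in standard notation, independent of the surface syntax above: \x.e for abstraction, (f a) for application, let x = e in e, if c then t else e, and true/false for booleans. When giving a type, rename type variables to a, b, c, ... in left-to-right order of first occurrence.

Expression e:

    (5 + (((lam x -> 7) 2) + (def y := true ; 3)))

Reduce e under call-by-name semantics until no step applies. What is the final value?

Answer: 15

Working:
step 0: (5 + (((\x.7) 2) + (let y = true in 3)))
step 1: [beta@1.0] (5 + (7 + (let y = true in 3)))
step 2: [let@1.1] (5 + (7 + 3))
step 3: [delta@1] (5 + 10)
step 4: [delta@root] 15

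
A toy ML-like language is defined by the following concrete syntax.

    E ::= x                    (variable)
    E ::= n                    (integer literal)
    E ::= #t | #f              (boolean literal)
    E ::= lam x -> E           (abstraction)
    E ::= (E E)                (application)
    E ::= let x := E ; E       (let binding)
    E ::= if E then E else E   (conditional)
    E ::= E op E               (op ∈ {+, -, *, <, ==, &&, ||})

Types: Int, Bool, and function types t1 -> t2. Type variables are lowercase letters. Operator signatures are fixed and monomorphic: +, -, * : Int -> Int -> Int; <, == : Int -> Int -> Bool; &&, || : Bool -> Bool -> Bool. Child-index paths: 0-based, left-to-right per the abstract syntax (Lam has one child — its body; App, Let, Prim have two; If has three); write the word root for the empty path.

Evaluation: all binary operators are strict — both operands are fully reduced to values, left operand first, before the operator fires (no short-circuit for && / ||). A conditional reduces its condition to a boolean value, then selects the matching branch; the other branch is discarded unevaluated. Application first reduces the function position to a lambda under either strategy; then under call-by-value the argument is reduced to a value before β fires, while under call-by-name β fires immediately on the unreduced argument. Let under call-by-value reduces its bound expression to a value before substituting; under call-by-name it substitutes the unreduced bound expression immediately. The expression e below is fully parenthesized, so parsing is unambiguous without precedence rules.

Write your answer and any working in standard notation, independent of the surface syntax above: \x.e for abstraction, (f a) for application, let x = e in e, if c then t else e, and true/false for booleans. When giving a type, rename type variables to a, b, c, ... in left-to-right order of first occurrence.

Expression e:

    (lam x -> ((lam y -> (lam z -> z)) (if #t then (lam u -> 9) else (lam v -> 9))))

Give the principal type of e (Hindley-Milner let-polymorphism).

Trace:
z : c
\z._ : c -> c
\y._ : b -> c -> c
  unify Bool ~ Bool
\u._ : d -> Int
\v._ : e -> Int
  unify d -> Int ~ e -> Int
  unify d ~ e
  unify Int ~ Int
  unify b -> c -> c ~ (e -> Int) -> f
  unify b ~ e -> Int
  unify c -> c ~ f
_ _ : c -> c
\x._ : a -> c -> c

Answer: a -> b -> b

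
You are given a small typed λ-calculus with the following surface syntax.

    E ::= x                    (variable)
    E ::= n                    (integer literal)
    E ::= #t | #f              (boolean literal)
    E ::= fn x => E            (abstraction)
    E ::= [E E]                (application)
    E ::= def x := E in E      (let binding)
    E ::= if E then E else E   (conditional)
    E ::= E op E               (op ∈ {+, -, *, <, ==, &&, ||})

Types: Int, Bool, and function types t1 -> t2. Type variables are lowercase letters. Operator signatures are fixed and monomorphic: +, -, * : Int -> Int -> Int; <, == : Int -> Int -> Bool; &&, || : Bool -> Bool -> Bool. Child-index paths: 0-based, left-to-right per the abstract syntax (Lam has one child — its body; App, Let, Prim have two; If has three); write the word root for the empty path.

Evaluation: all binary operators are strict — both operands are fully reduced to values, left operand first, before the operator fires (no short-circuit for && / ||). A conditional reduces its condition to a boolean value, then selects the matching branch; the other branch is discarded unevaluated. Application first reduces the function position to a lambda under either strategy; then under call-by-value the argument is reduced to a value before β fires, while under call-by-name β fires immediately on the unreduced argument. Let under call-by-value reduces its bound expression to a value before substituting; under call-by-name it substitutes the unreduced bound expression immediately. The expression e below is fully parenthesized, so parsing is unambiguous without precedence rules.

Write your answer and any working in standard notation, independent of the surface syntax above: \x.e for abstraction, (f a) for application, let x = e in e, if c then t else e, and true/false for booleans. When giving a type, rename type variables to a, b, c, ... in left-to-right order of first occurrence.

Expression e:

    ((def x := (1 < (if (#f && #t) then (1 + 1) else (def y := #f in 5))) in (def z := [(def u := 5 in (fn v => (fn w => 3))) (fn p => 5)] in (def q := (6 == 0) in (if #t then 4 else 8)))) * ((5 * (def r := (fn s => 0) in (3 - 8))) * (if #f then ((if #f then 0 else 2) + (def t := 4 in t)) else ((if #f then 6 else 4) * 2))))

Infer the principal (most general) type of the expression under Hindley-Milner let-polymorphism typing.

Answer: Int

Derivation:
  unify Int ~ Int
  unify Bool ~ Bool
  unify Bool ~ Bool
  unify Bool ~ Bool
  unify Int ~ Int
  unify Int ~ Int
let y : Bool
  unify Int ~ Int
  unify Int ~ Int
let x : Bool
let u : Int
\w._ : b -> Int
\v._ : a -> b -> Int
\p._ : c -> Int
  unify a -> b -> Int ~ (c -> Int) -> d
  unify a ~ c -> Int
  unify b -> Int ~ d
_ _ : b -> Int
let z : forall. b -> Int
  unify Int ~ Int
  unify Int ~ Int
let q : Bool
  unify Bool ~ Bool
  unify Int ~ Int
  unify Int ~ Int
  unify Int ~ Int
\s._ : e -> Int
let r : forall. e -> Int
  unify Int ~ Int
  unify Int ~ Int
  unify Int ~ Int
  unify Int ~ Int
  unify Bool ~ Bool
  unify Bool ~ Bool
  unify Int ~ Int
  unify Int ~ Int
let t : Int
t : Int
  unify Int ~ Int
  unify Bool ~ Bool
  unify Int ~ Int
  unify Int ~ Int
  unify Int ~ Int
  unify Int ~ Int
  unify Int ~ Int
  unify Int ~ Int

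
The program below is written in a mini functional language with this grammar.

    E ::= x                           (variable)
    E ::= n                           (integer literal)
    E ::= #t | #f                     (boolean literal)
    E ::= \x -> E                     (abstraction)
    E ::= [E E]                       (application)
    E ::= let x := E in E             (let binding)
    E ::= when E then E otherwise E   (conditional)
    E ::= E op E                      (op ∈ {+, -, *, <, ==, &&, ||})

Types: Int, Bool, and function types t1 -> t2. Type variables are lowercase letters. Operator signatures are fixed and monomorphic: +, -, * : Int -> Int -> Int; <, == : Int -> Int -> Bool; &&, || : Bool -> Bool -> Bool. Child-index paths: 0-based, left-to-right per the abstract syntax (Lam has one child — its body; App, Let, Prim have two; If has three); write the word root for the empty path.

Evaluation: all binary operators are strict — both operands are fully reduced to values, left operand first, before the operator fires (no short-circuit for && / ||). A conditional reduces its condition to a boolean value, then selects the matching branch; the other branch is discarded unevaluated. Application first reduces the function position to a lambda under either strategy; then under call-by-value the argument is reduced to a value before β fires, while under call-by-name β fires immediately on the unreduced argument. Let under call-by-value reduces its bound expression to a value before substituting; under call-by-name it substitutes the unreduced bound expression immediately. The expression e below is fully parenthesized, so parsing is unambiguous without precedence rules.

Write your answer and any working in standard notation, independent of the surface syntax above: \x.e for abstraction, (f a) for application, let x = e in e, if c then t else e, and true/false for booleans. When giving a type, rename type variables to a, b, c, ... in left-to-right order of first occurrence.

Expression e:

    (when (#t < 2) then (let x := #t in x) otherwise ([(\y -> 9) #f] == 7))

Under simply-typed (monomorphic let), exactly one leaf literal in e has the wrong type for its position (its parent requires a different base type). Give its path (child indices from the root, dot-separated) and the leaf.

Derivation:
  unify Bool ~ Int
  FAIL: mismatch Bool ~ Int

Answer: 0.0 : true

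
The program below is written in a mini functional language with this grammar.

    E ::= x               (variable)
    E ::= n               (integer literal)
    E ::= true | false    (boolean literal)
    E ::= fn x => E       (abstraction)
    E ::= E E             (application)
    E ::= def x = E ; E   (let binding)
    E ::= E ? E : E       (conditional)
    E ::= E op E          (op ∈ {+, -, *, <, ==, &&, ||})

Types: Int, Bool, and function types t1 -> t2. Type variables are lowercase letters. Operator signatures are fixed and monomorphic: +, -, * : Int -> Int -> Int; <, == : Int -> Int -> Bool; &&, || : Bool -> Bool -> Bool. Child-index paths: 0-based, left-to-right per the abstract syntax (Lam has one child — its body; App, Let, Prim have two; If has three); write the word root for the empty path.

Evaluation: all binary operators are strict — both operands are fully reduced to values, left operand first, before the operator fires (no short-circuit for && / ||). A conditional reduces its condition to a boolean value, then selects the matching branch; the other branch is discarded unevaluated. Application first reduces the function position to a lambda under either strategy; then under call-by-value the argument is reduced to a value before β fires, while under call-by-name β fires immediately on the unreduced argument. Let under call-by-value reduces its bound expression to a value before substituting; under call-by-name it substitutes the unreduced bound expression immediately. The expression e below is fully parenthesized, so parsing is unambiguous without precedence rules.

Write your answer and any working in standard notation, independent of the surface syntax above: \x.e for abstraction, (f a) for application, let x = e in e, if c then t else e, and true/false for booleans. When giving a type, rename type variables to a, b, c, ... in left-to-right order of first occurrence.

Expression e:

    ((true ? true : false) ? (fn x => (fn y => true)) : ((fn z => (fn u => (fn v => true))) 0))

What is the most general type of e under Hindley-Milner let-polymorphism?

Answer: a -> b -> Bool

Derivation:
  unify Bool ~ Bool
  unify Bool ~ Bool
  unify Bool ~ Bool
\y._ : b -> Bool
\x._ : a -> b -> Bool
\v._ : e -> Bool
\u._ : d -> e -> Bool
\z._ : c -> d -> e -> Bool
  unify c -> d -> e -> Bool ~ Int -> f
  unify c ~ Int
  unify d -> e -> Bool ~ f
_ _ : d -> e -> Bool
  unify a -> b -> Bool ~ d -> e -> Bool
  unify a ~ d
  unify b -> Bool ~ e -> Bool
  unify b ~ e
  unify Bool ~ Bool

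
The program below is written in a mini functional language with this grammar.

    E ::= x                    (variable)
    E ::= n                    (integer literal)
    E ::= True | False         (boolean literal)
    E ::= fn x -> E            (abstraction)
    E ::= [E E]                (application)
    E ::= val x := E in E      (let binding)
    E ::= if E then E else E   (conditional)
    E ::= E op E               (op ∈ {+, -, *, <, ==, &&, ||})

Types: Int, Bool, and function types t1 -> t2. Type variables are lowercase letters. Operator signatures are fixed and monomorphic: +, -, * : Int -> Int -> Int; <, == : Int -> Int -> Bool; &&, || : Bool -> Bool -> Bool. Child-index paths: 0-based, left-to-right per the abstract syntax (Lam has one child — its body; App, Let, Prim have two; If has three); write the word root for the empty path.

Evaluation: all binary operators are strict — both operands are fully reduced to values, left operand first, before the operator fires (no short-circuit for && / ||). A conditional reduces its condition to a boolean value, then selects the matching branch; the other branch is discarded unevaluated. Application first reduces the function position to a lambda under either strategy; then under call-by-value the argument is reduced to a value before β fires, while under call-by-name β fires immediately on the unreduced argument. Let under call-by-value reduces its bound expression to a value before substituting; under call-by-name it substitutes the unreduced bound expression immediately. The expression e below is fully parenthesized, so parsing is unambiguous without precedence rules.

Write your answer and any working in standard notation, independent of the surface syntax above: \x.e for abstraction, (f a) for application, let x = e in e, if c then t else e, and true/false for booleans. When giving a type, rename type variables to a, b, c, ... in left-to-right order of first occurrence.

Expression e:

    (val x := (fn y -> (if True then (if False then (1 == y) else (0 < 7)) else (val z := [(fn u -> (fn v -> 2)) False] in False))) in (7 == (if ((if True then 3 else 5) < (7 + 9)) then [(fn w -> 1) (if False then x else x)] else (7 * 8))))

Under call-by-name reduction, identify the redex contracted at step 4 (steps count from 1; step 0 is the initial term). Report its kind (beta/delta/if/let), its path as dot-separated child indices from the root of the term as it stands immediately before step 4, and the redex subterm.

Derivation:
step 0: (let x = (\y.(if true then (if false then (1 == y) else (0 < 7)) else (let z = ((\u.(\v.2)) false) in false))) in (7 == (if ((if true then 3 else 5) < (7 + 9)) then ((\w.1) (if false then x else x)) else (7 * 8))))
step 1: [let@root] (7 == (if ((if true then 3 else 5) < (7 + 9)) then ((\w.1) (if false then (\y.(if true then (if false then (1 == y) else (0 < 7)) else (let z = ((\u.(\v.2)) false) in false))) else (\y.(if true then (if false then (1 == y) else (0 < 7)) else (let z = ((\u.(\v.2)) false) in false))))) else (7 * 8)))
step 2: [if@1.0.0] (7 == (if (3 < (7 + 9)) then ((\w.1) (if false then (\y.(if true then (if false then (1 == y) else (0 < 7)) else (let z = ((\u.(\v.2)) false) in false))) else (\y.(if true then (if false then (1 == y) else (0 < 7)) else (let z = ((\u.(\v.2)) false) in false))))) else (7 * 8)))
step 3: [delta@1.0.1] (7 == (if (3 < 16) then ((\w.1) (if false then (\y.(if true then (if false then (1 == y) else (0 < 7)) else (let z = ((\u.(\v.2)) false) in false))) else (\y.(if true then (if false then (1 == y) else (0 < 7)) else (let z = ((\u.(\v.2)) false) in false))))) else (7 * 8)))
step 4: [delta@1.0] (7 == (if true then ((\w.1) (if false then (\y.(if true then (if false then (1 == y) else (0 < 7)) else (let z = ((\u.(\v.2)) false) in false))) else (\y.(if true then (if false then (1 == y) else (0 < 7)) else (let z = ((\u.(\v.2)) false) in false))))) else (7 * 8)))

Answer: delta at 1.0 : (3 < 16)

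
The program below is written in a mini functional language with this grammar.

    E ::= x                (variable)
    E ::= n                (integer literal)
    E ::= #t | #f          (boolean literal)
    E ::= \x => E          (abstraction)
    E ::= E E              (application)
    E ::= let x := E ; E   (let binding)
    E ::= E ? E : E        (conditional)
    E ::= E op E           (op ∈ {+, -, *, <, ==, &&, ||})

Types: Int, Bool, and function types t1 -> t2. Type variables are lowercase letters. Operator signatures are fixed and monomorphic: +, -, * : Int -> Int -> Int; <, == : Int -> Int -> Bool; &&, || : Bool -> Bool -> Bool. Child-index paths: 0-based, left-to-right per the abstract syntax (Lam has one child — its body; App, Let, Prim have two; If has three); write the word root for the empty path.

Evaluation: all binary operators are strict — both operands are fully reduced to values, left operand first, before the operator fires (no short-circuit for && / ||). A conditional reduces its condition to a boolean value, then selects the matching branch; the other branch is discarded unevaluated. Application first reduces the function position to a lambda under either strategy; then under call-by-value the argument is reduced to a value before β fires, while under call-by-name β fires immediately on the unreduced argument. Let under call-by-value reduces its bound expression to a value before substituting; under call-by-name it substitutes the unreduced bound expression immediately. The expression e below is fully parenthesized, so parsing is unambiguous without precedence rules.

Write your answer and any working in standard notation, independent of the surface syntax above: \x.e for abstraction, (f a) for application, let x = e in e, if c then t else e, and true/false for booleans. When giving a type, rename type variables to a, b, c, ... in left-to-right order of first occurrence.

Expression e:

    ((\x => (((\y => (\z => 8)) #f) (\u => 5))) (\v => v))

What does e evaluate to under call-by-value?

Answer: 8

Trace:
step 0: ((\x.(((\y.(\z.8)) false) (\u.5))) (\v.v))
step 1: [beta@root] (((\y.(\z.8)) false) (\u.5))
step 2: [beta@0] ((\z.8) (\u.5))
step 3: [beta@root] 8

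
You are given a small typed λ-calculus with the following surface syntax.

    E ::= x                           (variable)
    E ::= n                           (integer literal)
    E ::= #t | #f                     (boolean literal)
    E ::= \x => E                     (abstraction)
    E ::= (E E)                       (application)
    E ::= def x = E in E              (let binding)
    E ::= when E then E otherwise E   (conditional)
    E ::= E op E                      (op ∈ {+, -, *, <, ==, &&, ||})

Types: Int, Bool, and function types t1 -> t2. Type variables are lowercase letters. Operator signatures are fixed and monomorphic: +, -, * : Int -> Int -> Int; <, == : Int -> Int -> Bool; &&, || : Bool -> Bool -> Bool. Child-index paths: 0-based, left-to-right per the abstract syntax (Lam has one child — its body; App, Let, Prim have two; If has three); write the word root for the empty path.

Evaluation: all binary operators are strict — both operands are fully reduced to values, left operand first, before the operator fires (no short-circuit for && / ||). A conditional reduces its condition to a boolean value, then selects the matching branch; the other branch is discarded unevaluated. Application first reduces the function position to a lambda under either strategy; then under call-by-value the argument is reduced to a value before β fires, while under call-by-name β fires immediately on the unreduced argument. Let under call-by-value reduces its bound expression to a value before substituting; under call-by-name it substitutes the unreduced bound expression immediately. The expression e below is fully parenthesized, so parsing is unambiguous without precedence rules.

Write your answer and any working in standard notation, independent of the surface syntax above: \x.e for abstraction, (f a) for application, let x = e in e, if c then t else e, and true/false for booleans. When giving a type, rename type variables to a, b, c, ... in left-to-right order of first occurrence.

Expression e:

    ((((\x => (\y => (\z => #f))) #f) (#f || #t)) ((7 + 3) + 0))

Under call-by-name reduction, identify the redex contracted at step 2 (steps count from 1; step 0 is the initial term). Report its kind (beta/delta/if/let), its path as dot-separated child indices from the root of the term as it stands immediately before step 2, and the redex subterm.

Answer: beta at 0 : ((\y.(\z.false)) (false || true))

Trace:
step 0: ((((\x.(\y.(\z.false))) false) (false || true)) ((7 + 3) + 0))
step 1: [beta@0.0] (((\y.(\z.false)) (false || true)) ((7 + 3) + 0))
step 2: [beta@0] ((\z.false) ((7 + 3) + 0))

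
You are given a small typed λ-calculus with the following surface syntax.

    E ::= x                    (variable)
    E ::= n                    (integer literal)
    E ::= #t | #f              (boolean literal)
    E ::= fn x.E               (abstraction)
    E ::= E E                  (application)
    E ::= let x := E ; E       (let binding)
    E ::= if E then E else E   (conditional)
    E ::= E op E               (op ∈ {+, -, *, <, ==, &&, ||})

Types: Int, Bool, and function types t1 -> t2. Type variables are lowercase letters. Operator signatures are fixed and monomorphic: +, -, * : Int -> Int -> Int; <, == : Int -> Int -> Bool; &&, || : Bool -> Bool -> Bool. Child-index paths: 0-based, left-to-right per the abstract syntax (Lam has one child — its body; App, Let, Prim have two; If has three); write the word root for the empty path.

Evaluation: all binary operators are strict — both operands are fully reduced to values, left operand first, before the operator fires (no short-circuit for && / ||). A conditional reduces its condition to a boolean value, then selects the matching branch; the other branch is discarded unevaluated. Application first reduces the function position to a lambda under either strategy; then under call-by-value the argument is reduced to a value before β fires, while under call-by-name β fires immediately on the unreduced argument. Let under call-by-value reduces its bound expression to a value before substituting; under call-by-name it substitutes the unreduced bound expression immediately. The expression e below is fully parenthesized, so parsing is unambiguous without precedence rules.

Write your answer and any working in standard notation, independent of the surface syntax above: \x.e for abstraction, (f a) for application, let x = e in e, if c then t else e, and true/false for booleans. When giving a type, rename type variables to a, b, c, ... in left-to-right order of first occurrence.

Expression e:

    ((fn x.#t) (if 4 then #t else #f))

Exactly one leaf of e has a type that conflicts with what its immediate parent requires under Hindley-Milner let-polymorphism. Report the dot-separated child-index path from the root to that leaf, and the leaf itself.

Answer: 1.0 : 4

Working:
\x._ : a -> Bool
  unify Int ~ Bool
  FAIL: mismatch Int ~ Bool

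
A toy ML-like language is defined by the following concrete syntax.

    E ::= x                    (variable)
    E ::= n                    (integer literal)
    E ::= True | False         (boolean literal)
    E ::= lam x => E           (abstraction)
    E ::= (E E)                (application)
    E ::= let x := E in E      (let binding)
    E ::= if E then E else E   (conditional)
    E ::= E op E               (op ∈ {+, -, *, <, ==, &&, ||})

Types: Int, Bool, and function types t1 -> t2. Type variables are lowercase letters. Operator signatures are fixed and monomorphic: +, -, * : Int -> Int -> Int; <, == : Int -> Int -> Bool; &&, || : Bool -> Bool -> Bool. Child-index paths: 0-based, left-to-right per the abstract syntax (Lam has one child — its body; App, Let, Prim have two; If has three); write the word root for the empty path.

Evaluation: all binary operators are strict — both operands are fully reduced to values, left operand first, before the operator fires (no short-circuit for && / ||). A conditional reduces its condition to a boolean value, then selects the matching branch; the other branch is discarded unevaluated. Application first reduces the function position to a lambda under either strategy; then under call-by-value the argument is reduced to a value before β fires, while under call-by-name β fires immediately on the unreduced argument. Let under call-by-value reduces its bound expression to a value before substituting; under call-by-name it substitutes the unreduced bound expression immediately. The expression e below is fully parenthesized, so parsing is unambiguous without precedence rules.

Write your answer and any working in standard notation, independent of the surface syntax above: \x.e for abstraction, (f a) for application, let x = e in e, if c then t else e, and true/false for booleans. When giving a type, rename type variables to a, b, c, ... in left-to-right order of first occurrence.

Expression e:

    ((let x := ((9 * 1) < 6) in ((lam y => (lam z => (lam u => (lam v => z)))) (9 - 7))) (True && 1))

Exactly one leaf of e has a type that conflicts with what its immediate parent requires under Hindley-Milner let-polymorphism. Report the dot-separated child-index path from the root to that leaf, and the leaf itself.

Derivation:
  unify Int ~ Int
  unify Int ~ Int
  unify Int ~ Int
  unify Int ~ Int
let x : Bool
z : b
\v._ : d -> b
\u._ : c -> d -> b
\z._ : b -> c -> d -> b
\y._ : a -> b -> c -> d -> b
  unify Int ~ Int
  unify Int ~ Int
  unify a -> b -> c -> d -> b ~ Int -> e
  unify a ~ Int
  unify b -> c -> d -> b ~ e
_ _ : b -> c -> d -> b
  unify Bool ~ Bool
  unify Int ~ Bool
  FAIL: mismatch Int ~ Bool

Answer: 1.1 : 1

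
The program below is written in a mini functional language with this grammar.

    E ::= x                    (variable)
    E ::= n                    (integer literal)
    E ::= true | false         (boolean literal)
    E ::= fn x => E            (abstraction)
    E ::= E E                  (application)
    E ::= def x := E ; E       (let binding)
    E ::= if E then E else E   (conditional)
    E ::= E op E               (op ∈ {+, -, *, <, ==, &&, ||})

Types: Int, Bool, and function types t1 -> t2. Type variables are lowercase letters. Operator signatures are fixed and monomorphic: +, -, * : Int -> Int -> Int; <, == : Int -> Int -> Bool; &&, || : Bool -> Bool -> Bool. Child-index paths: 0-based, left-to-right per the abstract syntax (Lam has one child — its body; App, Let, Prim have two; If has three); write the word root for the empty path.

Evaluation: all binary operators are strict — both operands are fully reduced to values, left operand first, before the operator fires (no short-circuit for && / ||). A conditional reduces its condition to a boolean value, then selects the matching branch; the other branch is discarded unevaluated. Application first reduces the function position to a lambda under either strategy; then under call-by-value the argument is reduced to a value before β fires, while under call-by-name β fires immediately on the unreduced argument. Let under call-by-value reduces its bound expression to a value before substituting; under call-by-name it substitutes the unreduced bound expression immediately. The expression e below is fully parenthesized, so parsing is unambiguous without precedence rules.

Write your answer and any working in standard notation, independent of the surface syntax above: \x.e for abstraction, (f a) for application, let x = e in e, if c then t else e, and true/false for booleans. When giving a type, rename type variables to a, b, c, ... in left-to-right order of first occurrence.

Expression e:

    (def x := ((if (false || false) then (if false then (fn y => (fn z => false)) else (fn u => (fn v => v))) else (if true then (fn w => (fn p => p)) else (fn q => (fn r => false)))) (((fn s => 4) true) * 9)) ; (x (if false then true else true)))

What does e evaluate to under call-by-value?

Derivation:
step 0: (let x = ((if (false || false) then (if false then (\y.(\z.false)) else (\u.(\v.v))) else (if true then (\w.(\p.p)) else (\q.(\r.false)))) (((\s.4) true) * 9)) in (x (if false then true else true)))
step 1: [delta@0.0.0] (let x = ((if false then (if false then (\y.(\z.false)) else (\u.(\v.v))) else (if true then (\w.(\p.p)) else (\q.(\r.false)))) (((\s.4) true) * 9)) in (x (if false then true else true)))
step 2: [if@0.0] (let x = ((if true then (\w.(\p.p)) else (\q.(\r.false))) (((\s.4) true) * 9)) in (x (if false then true else true)))
step 3: [if@0.0] (let x = ((\w.(\p.p)) (((\s.4) true) * 9)) in (x (if false then true else true)))
step 4: [beta@0.1.0] (let x = ((\w.(\p.p)) (4 * 9)) in (x (if false then true else true)))
step 5: [delta@0.1] (let x = ((\w.(\p.p)) 36) in (x (if false then true else true)))
step 6: [beta@0] (let x = (\p.p) in (x (if false then true else true)))
step 7: [let@root] ((\p.p) (if false then true else true))
step 8: [if@1] ((\p.p) true)
step 9: [beta@root] true

Answer: true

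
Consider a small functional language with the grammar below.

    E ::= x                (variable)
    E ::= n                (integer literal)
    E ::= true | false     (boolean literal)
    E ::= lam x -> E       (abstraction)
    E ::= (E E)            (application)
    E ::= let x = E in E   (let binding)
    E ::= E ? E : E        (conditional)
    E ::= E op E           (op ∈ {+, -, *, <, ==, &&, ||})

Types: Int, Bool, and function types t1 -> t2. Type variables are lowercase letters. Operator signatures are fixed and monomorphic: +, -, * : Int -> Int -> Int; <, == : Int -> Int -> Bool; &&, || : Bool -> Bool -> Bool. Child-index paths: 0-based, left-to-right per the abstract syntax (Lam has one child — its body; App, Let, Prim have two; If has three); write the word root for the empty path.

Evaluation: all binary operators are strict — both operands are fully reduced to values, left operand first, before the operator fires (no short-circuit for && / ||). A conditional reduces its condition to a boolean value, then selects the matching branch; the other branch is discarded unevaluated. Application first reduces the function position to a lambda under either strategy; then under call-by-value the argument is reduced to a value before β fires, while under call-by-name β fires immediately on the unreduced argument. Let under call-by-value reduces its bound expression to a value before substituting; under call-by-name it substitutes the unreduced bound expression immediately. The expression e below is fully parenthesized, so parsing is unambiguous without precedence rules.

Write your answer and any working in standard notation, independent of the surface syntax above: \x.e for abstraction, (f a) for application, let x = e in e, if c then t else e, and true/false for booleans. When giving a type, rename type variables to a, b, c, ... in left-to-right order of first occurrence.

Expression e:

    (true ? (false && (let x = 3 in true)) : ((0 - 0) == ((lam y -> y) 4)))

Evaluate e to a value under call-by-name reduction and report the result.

Answer: false

Trace:
step 0: (if true then (false && (let x = 3 in true)) else ((0 - 0) == ((\y.y) 4)))
step 1: [if@root] (false && (let x = 3 in true))
step 2: [let@1] (false && true)
step 3: [delta@root] false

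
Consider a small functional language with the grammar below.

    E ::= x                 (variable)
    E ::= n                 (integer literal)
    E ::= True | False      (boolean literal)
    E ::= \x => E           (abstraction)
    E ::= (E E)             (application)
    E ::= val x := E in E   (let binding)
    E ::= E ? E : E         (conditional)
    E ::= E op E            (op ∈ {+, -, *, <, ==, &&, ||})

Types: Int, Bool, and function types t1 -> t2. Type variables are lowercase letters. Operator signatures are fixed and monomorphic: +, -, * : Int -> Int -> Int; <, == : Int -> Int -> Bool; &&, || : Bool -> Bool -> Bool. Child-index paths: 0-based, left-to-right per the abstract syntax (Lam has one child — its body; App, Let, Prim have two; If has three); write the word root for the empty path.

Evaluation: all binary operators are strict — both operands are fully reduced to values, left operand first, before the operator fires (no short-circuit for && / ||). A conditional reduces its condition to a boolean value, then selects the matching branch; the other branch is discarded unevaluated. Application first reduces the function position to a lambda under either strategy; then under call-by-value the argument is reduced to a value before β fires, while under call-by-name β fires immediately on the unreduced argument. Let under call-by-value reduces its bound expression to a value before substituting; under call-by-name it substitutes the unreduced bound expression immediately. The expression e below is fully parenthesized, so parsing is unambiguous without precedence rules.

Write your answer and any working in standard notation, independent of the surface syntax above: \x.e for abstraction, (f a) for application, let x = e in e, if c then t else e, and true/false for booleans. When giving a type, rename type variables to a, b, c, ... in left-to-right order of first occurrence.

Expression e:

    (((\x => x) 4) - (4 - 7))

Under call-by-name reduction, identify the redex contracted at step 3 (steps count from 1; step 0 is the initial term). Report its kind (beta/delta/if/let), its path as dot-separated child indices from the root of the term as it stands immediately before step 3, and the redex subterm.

Trace:
step 0: (((\x.x) 4) - (4 - 7))
step 1: [beta@0] (4 - (4 - 7))
step 2: [delta@1] (4 - -3)
step 3: [delta@root] 7

Answer: delta at root : (4 - -3)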